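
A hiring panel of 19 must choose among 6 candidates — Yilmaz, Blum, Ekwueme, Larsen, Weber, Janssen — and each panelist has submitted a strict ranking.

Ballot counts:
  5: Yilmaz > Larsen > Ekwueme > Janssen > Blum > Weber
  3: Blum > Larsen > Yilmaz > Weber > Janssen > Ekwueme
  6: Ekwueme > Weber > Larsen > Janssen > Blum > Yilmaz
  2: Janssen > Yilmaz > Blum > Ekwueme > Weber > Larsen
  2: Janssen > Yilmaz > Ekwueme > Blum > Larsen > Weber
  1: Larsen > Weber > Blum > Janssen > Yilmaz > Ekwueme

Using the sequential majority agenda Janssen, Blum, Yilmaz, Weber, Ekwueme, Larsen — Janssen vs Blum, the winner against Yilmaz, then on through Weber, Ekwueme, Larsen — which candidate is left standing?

Round 1: Janssen vs Blum — 15–4, Janssen advances.
Round 2: Janssen vs Yilmaz — 11–8, Janssen advances.
Round 3: Janssen vs Weber — 9–10, Weber advances.
Round 4: Weber vs Ekwueme — 4–15, Ekwueme advances.
Round 5: Ekwueme vs Larsen — 10–9, Ekwueme advances.
The agenda winner is Ekwueme.

Ekwueme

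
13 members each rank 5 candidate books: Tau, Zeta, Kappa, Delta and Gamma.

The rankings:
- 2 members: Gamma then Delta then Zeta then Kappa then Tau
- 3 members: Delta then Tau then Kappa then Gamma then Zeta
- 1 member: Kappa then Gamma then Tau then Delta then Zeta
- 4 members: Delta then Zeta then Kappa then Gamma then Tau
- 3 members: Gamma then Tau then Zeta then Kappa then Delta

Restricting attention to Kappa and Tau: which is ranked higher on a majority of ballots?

Kappa

Ballots ranking Kappa above Tau: 2 + 1 + 4 = 7.
Ballots ranking Tau above Kappa: 13 − 7 = 6.
Kappa wins the head-to-head 7–6.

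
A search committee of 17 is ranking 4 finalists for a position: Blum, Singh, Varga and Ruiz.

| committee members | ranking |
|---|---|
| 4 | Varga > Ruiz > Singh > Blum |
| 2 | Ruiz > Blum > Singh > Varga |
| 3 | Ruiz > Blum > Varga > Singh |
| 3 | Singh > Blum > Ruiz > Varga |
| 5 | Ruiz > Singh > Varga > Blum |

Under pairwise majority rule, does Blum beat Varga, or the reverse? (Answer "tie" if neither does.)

Ballots ranking Blum above Varga: 2 + 3 + 3 = 8.
Ballots ranking Varga above Blum: 17 − 8 = 9.
Varga wins the head-to-head 9–8.

Varga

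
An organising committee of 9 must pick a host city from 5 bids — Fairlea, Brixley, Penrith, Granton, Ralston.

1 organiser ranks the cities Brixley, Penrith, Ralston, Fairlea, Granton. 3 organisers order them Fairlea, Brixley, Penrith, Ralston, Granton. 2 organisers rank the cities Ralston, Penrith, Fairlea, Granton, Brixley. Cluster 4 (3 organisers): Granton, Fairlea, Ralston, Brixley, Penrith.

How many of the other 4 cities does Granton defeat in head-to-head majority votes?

Granton against each rival (9 organisers):
Granton–Fairlea: Fairlea 6–3.
Granton vs Brixley: Granton preferred on 2+3 = 5 ballots; Granton wins 5–4.
Granton vs Penrith: 3 for Granton, 6 for Penrith — Penrith by 6–3.
Granton vs Ralston: Granton preferred on 3 ballots; Ralston wins 6–3.
Granton beats Brixley; loses to Fairlea, Penrith, Ralston — 1 pairwise win.

1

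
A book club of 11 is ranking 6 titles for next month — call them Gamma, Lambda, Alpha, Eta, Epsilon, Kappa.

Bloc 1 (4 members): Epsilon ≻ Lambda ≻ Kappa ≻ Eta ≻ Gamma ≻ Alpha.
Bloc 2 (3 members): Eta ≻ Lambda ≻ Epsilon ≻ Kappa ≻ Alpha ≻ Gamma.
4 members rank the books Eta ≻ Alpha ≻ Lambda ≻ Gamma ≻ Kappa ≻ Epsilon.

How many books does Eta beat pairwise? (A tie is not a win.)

5

Eta against each rival (11 members):
Eta–Gamma: Eta 11–0.
Eta vs Lambda: Eta, 7–4.
Eta vs Alpha: Eta is ranked higher on 4+3+4 = 11 ballots, Alpha on 0. Eta wins 11–0.
Eta–Epsilon: Eta 7–4.
Eta vs Kappa: Eta is ranked higher on 3+4 = 7 ballots, Kappa on 4. Eta wins 7–4.
Eta beats Gamma, Lambda, Alpha, Epsilon, Kappa — 5 pairwise wins.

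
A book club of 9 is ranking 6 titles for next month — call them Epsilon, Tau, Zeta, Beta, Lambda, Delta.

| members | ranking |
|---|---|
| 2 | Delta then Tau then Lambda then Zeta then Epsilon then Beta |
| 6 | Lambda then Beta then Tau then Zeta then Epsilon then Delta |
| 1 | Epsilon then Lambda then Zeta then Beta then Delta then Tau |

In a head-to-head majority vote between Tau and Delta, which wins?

Ballots ranking Tau above Delta: 6.
Ballots ranking Delta above Tau: 9 − 6 = 3.
Tau wins the head-to-head 6–3.

Tau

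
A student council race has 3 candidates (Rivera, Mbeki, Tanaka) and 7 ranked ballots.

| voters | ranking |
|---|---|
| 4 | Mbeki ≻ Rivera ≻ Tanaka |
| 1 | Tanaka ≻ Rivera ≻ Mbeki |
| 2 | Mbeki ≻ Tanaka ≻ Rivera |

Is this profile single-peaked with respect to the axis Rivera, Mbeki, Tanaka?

Axis positions: Rivera=1, Mbeki=2, Tanaka=3.
Faction 1 (peak Mbeki at position 2): ranking walks positions 2-1-3, expanding outward from the peak — single-peaked.
Faction 2: ranking walks positions 3-1-2; Rivera is ranked above Mbeki even though Mbeki lies between Rivera and the peak Tanaka on the axis — preferences dip and rise again. Not single-peaked.
Faction 3 (peak Mbeki at position 2): ranking walks positions 2-3-1, expanding outward from the peak — single-peaked.
Faction 2 violates single-peakedness, so the profile is not single-peaked on this axis.

no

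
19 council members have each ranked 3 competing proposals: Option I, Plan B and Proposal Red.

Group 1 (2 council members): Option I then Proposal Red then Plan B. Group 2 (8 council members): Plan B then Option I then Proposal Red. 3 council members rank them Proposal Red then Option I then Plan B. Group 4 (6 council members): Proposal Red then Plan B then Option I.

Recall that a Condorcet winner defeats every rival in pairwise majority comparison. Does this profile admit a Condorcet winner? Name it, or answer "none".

none

Head-to-head results (19 council members):
Option I vs Plan B: Plan B wins 14–5.
Option I–Proposal Red: Option I 10–9.
Plan B–Proposal Red: Proposal Red 11–8.
Each option drops at least one matchup (Option I loses to Plan B; Plan B loses to Proposal Red; Proposal Red loses to Option I); the cycle Option I beats Proposal Red beats Plan B beats Option I rules out a Condorcet winner.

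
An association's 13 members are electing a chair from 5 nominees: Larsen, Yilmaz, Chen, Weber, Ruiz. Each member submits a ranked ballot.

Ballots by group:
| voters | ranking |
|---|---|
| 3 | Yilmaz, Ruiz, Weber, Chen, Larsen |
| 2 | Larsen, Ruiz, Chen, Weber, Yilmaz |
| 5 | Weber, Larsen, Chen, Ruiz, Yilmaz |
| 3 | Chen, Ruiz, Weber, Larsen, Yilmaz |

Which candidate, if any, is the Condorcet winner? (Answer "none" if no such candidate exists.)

Pairwise majorities:
Larsen vs Yilmaz: Larsen is ranked higher on 2+5+3 = 10 ballots, Yilmaz on 3. Larsen wins 10–3.
Larsen vs Chen: Larsen preferred on 2+5 = 7 ballots; Larsen wins 7–6.
Larsen vs Weber: Larsen is ranked higher on 2 ballots, Weber on 11. Weber wins 11–2.
Larsen vs Ruiz: Larsen preferred on 2+5 = 7 ballots; Larsen wins 7–6.
Yilmaz–Chen: Chen 10–3.
Yilmaz vs Weber: Weber, 10–3.
Yilmaz vs Ruiz: Ruiz, 10–3.
Chen vs Weber: Weber wins 8–5.
Chen vs Ruiz: 8 to 5, Chen.
Weber vs Ruiz: Weber preferred on 5 ballots; Ruiz wins 8–5.
Every candidate loses at least once (Larsen loses to Weber; Yilmaz loses to Larsen; Chen loses to Larsen; Weber loses to Ruiz; Ruiz loses to Larsen). The majority relation contains the cycle Larsen → Ruiz → Weber → Larsen, so there is no Condorcet winner.

none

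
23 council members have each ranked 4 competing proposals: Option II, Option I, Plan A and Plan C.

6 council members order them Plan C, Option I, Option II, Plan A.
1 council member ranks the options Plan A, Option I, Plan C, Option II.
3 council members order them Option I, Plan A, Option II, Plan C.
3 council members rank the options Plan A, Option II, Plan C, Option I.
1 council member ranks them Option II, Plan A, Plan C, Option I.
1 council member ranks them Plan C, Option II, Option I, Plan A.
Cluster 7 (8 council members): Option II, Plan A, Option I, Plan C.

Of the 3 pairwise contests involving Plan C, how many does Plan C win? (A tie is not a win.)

Plan C against each rival (23 council members):
Plan C vs Option II: 6+1+1 = 8 for Plan C, 15 for Option II — Option II by 15–8.
Plan C vs Option I: Option I, 12–11.
Plan C–Plan A: Plan A 16–7.
Plan C beats no one; loses to Option II, Option I, Plan A — 0 pairwise wins.

0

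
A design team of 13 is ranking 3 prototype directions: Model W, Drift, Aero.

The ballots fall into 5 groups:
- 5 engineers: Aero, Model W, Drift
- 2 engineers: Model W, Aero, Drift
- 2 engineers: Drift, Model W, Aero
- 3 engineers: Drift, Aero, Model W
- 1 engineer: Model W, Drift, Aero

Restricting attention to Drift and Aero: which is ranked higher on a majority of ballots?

Ballots ranking Drift above Aero: 2 + 3 + 1 = 6.
Ballots ranking Aero above Drift: 13 − 6 = 7.
Aero wins the head-to-head 7–6.

Aero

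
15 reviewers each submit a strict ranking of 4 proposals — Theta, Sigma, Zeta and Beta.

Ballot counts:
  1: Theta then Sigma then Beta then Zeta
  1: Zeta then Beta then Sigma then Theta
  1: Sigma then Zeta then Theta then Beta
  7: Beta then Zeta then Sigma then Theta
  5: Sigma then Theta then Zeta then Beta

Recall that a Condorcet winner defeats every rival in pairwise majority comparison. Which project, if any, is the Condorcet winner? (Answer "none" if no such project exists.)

Check each pair by majority over 15 ballots:
Theta vs Sigma: 1 to 14, Sigma.
Theta vs Zeta: Zeta wins 9–6.
Theta vs Beta: Theta is ranked higher on 1+1+5 = 7 ballots, Beta on 8. Beta wins 8–7.
Sigma vs Zeta: Zeta, 8–7.
Sigma vs Beta: Sigma is ranked higher on 1+1+5 = 7 ballots, Beta on 8. Beta wins 8–7.
Zeta vs Beta: 1+1+5 = 7 for Zeta, 8 for Beta — Beta by 8–7.
Beta defeats every rival head-to-head and is the Condorcet winner.

Beta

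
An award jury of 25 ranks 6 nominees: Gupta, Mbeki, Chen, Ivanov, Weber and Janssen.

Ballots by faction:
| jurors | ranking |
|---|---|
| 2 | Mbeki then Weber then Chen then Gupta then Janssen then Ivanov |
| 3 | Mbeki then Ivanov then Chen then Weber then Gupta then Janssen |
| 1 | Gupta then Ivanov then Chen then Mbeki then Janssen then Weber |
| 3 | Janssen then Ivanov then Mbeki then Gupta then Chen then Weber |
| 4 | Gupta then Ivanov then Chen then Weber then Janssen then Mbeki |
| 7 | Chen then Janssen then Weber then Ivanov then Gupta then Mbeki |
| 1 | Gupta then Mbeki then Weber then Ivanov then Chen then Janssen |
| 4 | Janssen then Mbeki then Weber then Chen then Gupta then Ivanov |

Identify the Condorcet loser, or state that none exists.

Pairwise majorities:
Gupta vs Mbeki: Gupta wins 13–12.
Gupta vs Chen: Chen wins 16–9.
Gupta vs Ivanov: 2+1+4+1+4 = 12 for Gupta, 13 for Ivanov — Ivanov by 13–12.
Gupta vs Weber: Gupta preferred on 1+3+4+1 = 9 ballots; Weber wins 16–9.
Gupta vs Janssen: 11 to 14, Janssen.
Mbeki vs Chen: 13 to 12, Mbeki.
Mbeki vs Ivanov: Mbeki preferred on 2+3+1+4 = 10 ballots; Ivanov wins 15–10.
Mbeki vs Weber: Mbeki, 14–11.
Mbeki vs Janssen: Janssen wins 18–7.
Chen vs Ivanov: Chen preferred on 2+7+4 = 13 ballots; Chen wins 13–12.
Chen vs Weber: Chen, 18–7.
Chen vs Janssen: Chen, 18–7.
Ivanov vs Weber: Weber wins 14–11.
Ivanov–Janssen: Janssen 16–9.
Weber vs Janssen: Janssen, 15–10.
Every nominee wins at least one matchup (Gupta beats Mbeki; Mbeki beats Chen; Chen beats Gupta; Ivanov beats Gupta; Weber beats Gupta; Janssen beats Gupta), so there is no Condorcet loser.

none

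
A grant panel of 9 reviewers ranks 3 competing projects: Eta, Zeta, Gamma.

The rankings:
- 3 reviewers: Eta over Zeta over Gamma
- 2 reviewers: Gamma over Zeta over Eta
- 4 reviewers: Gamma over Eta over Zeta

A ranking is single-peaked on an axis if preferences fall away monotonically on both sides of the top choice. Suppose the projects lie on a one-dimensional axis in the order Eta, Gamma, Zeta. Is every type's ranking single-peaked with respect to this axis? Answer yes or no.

no

Axis positions: Eta=1, Gamma=2, Zeta=3.
Type 1: ranking walks positions 1-3-2; Zeta is ranked above Gamma even though Gamma lies between Zeta and the peak Eta on the axis — preferences dip and rise again. Not single-peaked.
Type 2 (peak Gamma at position 2): ranking walks positions 2-3-1, expanding outward from the peak — single-peaked.
Type 3 (peak Gamma at position 2): ranking walks positions 2-1-3, expanding outward from the peak — single-peaked.
Type 1 violates single-peakedness, so the profile is not single-peaked on this axis.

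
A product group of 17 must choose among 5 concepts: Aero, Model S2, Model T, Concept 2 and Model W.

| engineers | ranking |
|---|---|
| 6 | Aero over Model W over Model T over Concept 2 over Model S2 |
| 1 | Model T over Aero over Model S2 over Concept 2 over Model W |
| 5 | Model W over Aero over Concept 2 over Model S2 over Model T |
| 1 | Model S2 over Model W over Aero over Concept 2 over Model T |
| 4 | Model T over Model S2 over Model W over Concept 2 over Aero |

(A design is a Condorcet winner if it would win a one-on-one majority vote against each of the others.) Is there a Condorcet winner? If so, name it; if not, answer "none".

Model W

Head-to-head results (17 engineers):
Aero vs Model S2: Aero wins 12–5.
Aero vs Model T: Aero wins 12–5.
Aero–Concept 2: Aero 13–4.
Aero vs Model W: Model W wins 10–7.
Model S2 vs Model T: Model T, 11–6.
Model S2 vs Concept 2: Concept 2, 11–6.
Model S2 vs Model W: Model W wins 11–6.
Model T vs Concept 2: Model T wins 11–6.
Model T vs Model W: Model W wins 12–5.
Concept 2–Model W: Model W 16–1.
Only Model W has no losses; Model W is the Condorcet winner.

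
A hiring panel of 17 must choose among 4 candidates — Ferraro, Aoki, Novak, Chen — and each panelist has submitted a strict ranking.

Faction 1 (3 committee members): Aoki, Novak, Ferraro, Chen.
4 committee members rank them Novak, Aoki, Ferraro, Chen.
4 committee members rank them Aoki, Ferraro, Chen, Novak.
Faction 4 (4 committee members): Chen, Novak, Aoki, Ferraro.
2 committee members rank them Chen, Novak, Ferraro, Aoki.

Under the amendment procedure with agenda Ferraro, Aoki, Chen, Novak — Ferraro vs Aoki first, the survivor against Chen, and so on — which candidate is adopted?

Novak

Round 1: Ferraro vs Aoki — 2–15, Aoki advances.
Round 2: Aoki vs Chen — 11–6, Aoki advances.
Round 3: Aoki vs Novak — 7–10, Novak advances.
The agenda winner is Novak.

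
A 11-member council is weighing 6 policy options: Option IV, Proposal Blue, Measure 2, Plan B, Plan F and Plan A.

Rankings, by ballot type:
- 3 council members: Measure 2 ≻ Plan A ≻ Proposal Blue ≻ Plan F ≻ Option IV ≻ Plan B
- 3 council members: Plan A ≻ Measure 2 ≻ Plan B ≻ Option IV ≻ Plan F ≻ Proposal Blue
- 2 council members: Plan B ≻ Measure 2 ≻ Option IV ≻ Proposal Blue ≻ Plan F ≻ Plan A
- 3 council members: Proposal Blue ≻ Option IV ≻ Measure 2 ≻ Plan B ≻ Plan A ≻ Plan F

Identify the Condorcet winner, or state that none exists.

Measure 2

Head-to-head results (11 council members):
Option IV vs Proposal Blue: 3+2 = 5 for Option IV, 6 for Proposal Blue — Proposal Blue by 6–5.
Option IV vs Measure 2: 3 to 8, Measure 2.
Option IV vs Plan B: 6 to 5, Option IV.
Option IV vs Plan F: 3+2+3 = 8 for Option IV, 3 for Plan F — Option IV by 8–3.
Option IV vs Plan A: 5 to 6, Plan A.
Proposal Blue vs Measure 2: Proposal Blue is ranked higher on 3 ballots, Measure 2 on 8. Measure 2 wins 8–3.
Proposal Blue vs Plan B: Proposal Blue is ranked higher on 3+3 = 6 ballots, Plan B on 5. Proposal Blue wins 6–5.
Proposal Blue vs Plan F: Proposal Blue is ranked higher on 3+2+3 = 8 ballots, Plan F on 3. Proposal Blue wins 8–3.
Proposal Blue vs Plan A: Proposal Blue preferred on 2+3 = 5 ballots; Plan A wins 6–5.
Measure 2 vs Plan B: 3+3+3 = 9 for Measure 2, 2 for Plan B — Measure 2 by 9–2.
Measure 2 vs Plan F: Measure 2 preferred on 3+3+2+3 = 11 ballots; Measure 2 wins 11–0.
Measure 2 vs Plan A: Measure 2 is ranked higher on 3+2+3 = 8 ballots, Plan A on 3. Measure 2 wins 8–3.
Plan B vs Plan F: Plan B is ranked higher on 3+2+3 = 8 ballots, Plan F on 3. Plan B wins 8–3.
Plan B vs Plan A: 2+3 = 5 for Plan B, 6 for Plan A — Plan A by 6–5.
Plan F vs Plan A: Plan F is ranked higher on 2 ballots, Plan A on 9. Plan A wins 9–2.
Measure 2 beats each of Option IV, Proposal Blue, Plan B, Plan F, Plan A — Measure 2 is the Condorcet winner.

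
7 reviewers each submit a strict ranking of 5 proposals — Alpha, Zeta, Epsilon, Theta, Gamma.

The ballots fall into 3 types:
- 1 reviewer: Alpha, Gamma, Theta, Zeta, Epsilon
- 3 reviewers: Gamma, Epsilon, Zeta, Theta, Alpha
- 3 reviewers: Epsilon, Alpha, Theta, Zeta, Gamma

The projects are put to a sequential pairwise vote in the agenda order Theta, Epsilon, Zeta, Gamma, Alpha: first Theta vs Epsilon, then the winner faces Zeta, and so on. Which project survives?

Round 1: Theta vs Epsilon — 1–6, Epsilon advances.
Round 2: Epsilon vs Zeta — 6–1, Epsilon advances.
Round 3: Epsilon vs Gamma — 3–4, Gamma advances.
Round 4: Gamma vs Alpha — 3–4, Alpha advances.
Alpha survives the agenda.

Alpha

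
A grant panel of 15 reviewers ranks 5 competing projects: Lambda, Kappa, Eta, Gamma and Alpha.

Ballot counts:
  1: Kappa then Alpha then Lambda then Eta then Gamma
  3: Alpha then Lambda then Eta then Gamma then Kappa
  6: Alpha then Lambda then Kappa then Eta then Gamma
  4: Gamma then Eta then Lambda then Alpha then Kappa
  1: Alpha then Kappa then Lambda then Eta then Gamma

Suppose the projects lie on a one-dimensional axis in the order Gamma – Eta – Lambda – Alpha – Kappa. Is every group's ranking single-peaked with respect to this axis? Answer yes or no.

Axis positions: Gamma=1, Eta=2, Lambda=3, Alpha=4, Kappa=5.
Group 1 (peak Kappa at position 5): ranking walks positions 5-4-3-2-1, expanding outward from the peak — single-peaked.
Group 2 (peak Alpha at position 4): ranking walks positions 4-3-2-1-5, expanding outward from the peak — single-peaked.
Group 3 (peak Alpha at position 4): ranking walks positions 4-3-5-2-1, expanding outward from the peak — single-peaked.
Group 4 (peak Gamma at position 1): ranking walks positions 1-2-3-4-5, expanding outward from the peak — single-peaked.
Group 5 (peak Alpha at position 4): ranking walks positions 4-5-3-2-1, expanding outward from the peak — single-peaked.
Every ranking is single-peaked on this axis.

yes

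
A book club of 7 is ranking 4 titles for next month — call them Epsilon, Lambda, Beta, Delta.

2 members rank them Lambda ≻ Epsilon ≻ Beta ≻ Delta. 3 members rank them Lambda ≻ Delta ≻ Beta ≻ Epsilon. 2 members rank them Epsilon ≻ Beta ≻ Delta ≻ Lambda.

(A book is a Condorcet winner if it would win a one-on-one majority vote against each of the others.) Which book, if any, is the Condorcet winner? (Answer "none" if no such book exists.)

Pairwise majorities:
Epsilon vs Lambda: Lambda, 5–2.
Epsilon–Beta: Epsilon 4–3.
Epsilon vs Delta: Epsilon wins 4–3.
Lambda vs Beta: Lambda preferred on 2+3 = 5 ballots; Lambda wins 5–2.
Lambda vs Delta: Lambda preferred on 2+3 = 5 ballots; Lambda wins 5–2.
Beta vs Delta: Beta, 4–3.
Lambda beats each of Epsilon, Beta, Delta — Lambda is the Condorcet winner.

Lambda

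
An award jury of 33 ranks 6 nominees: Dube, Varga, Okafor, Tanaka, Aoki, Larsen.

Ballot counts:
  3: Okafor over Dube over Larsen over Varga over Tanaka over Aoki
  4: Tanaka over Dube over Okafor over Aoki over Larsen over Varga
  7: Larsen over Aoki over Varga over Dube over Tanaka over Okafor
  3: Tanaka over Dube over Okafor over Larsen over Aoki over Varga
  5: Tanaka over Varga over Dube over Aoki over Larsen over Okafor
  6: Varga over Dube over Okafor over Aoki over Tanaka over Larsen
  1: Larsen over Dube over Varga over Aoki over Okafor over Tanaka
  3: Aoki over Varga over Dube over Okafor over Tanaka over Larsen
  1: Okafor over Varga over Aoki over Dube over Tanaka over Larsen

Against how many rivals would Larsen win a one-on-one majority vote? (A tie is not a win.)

1

Larsen against each rival (33 jurors):
Larsen vs Dube: Dube, 25–8.
Larsen vs Varga: Larsen, 18–15.
Larsen vs Okafor: 13 to 20, Okafor.
Larsen vs Tanaka: Larsen preferred on 3+7+1 = 11 ballots; Tanaka wins 22–11.
Larsen–Aoki: Aoki 19–14.
Larsen beats Varga; loses to Dube, Okafor, Tanaka, Aoki — 1 pairwise win.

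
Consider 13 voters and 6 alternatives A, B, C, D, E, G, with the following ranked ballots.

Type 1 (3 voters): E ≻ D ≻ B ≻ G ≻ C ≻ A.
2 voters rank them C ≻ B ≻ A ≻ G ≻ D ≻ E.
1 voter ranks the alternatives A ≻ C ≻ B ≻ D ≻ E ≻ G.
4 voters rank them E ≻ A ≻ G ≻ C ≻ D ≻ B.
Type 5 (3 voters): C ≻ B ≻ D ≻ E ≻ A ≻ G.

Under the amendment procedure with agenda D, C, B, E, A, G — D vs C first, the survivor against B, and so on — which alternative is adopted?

Round 1: D vs C — 3–10, C advances.
Round 2: C vs B — 10–3, C advances.
Round 3: C vs E — 6–7, E advances.
Round 4: E vs A — 10–3, E advances.
Round 5: E vs G — 11–2, E advances.
E survives the agenda.

E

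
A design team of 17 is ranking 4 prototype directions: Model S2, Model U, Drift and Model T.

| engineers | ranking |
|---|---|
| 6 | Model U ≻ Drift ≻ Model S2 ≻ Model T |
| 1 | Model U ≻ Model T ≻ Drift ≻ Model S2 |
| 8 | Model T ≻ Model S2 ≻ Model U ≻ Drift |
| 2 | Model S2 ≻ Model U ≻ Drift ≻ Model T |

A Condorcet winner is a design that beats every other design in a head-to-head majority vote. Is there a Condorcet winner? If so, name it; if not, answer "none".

Check each pair by majority over 17 ballots:
Model S2 vs Model U: Model S2 is ranked higher on 8+2 = 10 ballots, Model U on 7. Model S2 wins 10–7.
Model S2 vs Drift: 10 to 7, Model S2.
Model S2 vs Model T: 6+2 = 8 for Model S2, 9 for Model T — Model T by 9–8.
Model U vs Drift: 17 to 0, Model U.
Model U vs Model T: 6+1+2 = 9 for Model U, 8 for Model T — Model U by 9–8.
Drift vs Model T: Drift is ranked higher on 6+2 = 8 ballots, Model T on 9. Model T wins 9–8.
Every design loses at least once (Model S2 loses to Model T; Model U loses to Model S2; Drift loses to Model S2; Model T loses to Model U). The majority relation contains the cycle Model S2 → Model U → Model T → Model S2, so there is no Condorcet winner.

none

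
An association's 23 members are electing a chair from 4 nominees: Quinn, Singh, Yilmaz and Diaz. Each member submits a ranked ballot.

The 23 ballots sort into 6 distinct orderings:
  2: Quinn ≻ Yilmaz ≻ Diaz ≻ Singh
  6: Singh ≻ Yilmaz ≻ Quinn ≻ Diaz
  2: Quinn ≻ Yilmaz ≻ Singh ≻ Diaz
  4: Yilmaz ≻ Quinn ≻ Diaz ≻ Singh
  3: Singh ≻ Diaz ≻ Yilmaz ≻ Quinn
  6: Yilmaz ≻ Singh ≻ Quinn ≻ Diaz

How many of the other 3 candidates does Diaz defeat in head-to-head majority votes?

0

Diaz against each rival (23 voters):
Diaz vs Quinn: Quinn wins 20–3.
Diaz vs Singh: Singh, 17–6.
Diaz vs Yilmaz: Yilmaz, 20–3.
Diaz beats no one; loses to Quinn, Singh, Yilmaz — 0 pairwise wins.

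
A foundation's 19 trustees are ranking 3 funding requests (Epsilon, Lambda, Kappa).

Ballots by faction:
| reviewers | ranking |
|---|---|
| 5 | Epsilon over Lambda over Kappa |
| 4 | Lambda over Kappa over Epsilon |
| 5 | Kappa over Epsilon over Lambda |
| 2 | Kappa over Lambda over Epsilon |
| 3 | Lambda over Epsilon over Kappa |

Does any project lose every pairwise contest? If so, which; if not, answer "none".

Pairwise majorities:
Epsilon vs Lambda: 5+5 = 10 for Epsilon, 9 for Lambda — Epsilon by 10–9.
Epsilon vs Kappa: Epsilon preferred on 5+3 = 8 ballots; Kappa wins 11–8.
Lambda vs Kappa: 5+4+3 = 12 for Lambda, 7 for Kappa — Lambda by 12–7.
Every project wins at least one matchup (Epsilon beats Lambda; Lambda beats Kappa; Kappa beats Epsilon), so there is no Condorcet loser.

none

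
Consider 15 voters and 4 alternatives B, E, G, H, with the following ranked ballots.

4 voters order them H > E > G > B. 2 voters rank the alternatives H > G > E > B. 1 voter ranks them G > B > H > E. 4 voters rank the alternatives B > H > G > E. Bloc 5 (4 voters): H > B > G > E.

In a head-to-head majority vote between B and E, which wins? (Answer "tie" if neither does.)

B

Ballots ranking B above E: 1 + 4 + 4 = 9.
Ballots ranking E above B: 15 − 9 = 6.
B wins the head-to-head 9–6.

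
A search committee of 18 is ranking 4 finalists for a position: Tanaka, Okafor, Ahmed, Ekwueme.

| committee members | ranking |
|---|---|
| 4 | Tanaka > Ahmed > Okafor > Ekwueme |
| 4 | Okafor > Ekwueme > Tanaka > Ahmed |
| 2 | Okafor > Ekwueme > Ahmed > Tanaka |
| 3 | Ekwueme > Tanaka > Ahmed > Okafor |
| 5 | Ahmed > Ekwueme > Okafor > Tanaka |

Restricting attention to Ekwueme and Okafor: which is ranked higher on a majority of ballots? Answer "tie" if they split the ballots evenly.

Ballots ranking Ekwueme above Okafor: 3 + 5 = 8.
Ballots ranking Okafor above Ekwueme: 18 − 8 = 10.
Okafor wins the head-to-head 10–8.

Okafor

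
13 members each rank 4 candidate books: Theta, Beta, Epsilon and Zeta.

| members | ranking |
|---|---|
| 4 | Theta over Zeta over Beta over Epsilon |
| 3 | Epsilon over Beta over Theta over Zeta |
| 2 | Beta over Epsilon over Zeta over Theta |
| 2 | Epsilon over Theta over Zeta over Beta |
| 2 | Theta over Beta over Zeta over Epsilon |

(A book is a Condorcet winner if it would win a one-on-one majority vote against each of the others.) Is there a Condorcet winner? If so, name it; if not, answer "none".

none

Check each pair by majority over 13 ballots:
Theta vs Beta: Theta is ranked higher on 4+2+2 = 8 ballots, Beta on 5. Theta wins 8–5.
Theta vs Epsilon: Theta preferred on 4+2 = 6 ballots; Epsilon wins 7–6.
Theta vs Zeta: 11 to 2, Theta.
Beta vs Epsilon: 8 to 5, Beta.
Beta vs Zeta: 7 to 6, Beta.
Epsilon vs Zeta: 7 to 6, Epsilon.
Every book loses at least once (Theta loses to Epsilon; Beta loses to Theta; Epsilon loses to Beta; Zeta loses to Theta). The majority relation contains the cycle Theta > Beta > Epsilon > Theta, so there is no Condorcet winner.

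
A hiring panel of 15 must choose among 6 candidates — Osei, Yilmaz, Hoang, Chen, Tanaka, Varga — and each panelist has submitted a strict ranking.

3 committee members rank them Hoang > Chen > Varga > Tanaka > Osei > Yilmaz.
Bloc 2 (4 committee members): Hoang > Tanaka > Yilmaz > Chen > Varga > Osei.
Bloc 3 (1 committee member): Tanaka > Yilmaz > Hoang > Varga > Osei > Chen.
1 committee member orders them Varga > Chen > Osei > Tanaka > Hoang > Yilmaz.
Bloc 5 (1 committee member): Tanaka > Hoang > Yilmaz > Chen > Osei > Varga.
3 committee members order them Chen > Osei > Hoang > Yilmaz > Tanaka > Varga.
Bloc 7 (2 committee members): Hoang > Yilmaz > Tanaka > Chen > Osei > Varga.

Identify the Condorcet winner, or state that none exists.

Check each pair by majority over 15 ballots:
Osei vs Yilmaz: Yilmaz wins 8–7.
Osei–Hoang: Hoang 11–4.
Osei–Chen: Chen 14–1.
Osei–Tanaka: Tanaka 11–4.
Osei vs Varga: Varga wins 9–6.
Yilmaz–Hoang: Hoang 14–1.
Yilmaz–Chen: Yilmaz 8–7.
Yilmaz vs Tanaka: Tanaka wins 10–5.
Yilmaz vs Varga: Yilmaz wins 11–4.
Hoang–Chen: Hoang 11–4.
Hoang vs Tanaka: Hoang, 12–3.
Hoang vs Varga: Hoang wins 14–1.
Chen vs Tanaka: Tanaka, 8–7.
Chen vs Varga: Chen wins 13–2.
Tanaka vs Varga: Tanaka, 11–4.
Hoang beats each of Osei, Yilmaz, Chen, Tanaka, Varga — Hoang is the Condorcet winner.

Hoang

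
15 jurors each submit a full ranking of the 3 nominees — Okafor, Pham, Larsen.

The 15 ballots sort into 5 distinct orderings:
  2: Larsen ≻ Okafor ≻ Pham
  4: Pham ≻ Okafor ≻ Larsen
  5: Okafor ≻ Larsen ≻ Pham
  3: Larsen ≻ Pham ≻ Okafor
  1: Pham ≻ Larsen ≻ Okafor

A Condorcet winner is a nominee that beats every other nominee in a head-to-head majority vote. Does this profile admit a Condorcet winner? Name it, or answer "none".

none

Pairwise majorities:
Okafor vs Pham: Okafor is ranked higher on 2+5 = 7 ballots, Pham on 8. Pham wins 8–7.
Okafor vs Larsen: 4+5 = 9 for Okafor, 6 for Larsen — Okafor by 9–6.
Pham vs Larsen: Pham is ranked higher on 4+1 = 5 ballots, Larsen on 10. Larsen wins 10–5.
No nominee is unbeaten: Okafor loses to Pham; Pham loses to Larsen; Larsen loses to Okafor. In particular Okafor → Larsen → Pham → Okafor is a majority cycle — no Condorcet winner exists.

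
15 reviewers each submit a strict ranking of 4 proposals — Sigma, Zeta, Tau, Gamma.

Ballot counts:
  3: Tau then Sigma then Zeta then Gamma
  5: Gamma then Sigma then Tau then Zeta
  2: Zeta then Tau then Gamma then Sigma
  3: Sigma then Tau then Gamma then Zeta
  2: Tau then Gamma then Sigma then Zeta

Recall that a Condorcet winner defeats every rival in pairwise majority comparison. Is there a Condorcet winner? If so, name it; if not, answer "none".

Check each pair by majority over 15 ballots:
Sigma vs Zeta: Sigma preferred on 3+5+3+2 = 13 ballots; Sigma wins 13–2.
Sigma vs Tau: 8 to 7, Sigma.
Sigma vs Gamma: 3+3 = 6 for Sigma, 9 for Gamma — Gamma by 9–6.
Zeta vs Tau: Zeta preferred on 2 ballots; Tau wins 13–2.
Zeta vs Gamma: 5 to 10, Gamma.
Tau vs Gamma: 3+2+3+2 = 10 for Tau, 5 for Gamma — Tau by 10–5.
Each project drops at least one matchup (Sigma loses to Gamma; Zeta loses to Sigma; Tau loses to Sigma; Gamma loses to Tau); the cycle Sigma → Tau → Gamma → Sigma rules out a Condorcet winner.

none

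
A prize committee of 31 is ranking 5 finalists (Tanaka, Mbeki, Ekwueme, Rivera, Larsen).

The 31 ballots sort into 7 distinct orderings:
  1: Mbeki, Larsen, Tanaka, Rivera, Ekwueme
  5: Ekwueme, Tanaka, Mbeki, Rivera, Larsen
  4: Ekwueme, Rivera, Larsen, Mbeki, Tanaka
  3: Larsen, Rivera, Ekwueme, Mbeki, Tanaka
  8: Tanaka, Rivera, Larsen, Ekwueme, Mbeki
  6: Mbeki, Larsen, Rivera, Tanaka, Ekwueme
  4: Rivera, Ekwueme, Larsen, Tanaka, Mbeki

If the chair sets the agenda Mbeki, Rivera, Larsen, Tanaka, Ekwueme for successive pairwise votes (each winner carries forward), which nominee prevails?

Round 1: Mbeki vs Rivera — 12–19, Rivera advances.
Round 2: Rivera vs Larsen — 21–10, Rivera advances.
Round 3: Rivera vs Tanaka — 17–14, Rivera advances.
Round 4: Rivera vs Ekwueme — 22–9, Rivera advances.
The agenda winner is Rivera.

Rivera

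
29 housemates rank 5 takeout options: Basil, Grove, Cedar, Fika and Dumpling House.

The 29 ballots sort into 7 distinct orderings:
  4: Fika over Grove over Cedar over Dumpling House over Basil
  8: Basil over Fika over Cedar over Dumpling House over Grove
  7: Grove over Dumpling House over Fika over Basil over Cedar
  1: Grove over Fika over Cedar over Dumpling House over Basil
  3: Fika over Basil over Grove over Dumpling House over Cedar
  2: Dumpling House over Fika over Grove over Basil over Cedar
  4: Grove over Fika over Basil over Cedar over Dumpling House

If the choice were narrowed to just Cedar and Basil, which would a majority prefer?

Ballots ranking Cedar above Basil: 4 + 1 = 5.
Ballots ranking Basil above Cedar: 29 − 5 = 24.
Basil wins the head-to-head 24–5.

Basil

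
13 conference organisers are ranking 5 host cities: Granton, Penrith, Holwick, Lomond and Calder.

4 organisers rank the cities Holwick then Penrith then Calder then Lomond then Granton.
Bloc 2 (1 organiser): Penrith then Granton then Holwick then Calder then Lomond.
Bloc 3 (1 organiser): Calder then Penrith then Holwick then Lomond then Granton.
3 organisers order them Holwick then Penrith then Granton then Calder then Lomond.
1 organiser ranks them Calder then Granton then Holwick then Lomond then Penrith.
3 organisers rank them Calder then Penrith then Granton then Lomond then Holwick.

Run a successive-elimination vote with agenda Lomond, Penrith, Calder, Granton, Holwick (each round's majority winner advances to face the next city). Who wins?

Holwick

Round 1: Lomond vs Penrith — 1–12, Penrith advances.
Round 2: Penrith vs Calder — 8–5, Penrith advances.
Round 3: Penrith vs Granton — 12–1, Penrith advances.
Round 4: Penrith vs Holwick — 5–8, Holwick advances.
Holwick survives the agenda.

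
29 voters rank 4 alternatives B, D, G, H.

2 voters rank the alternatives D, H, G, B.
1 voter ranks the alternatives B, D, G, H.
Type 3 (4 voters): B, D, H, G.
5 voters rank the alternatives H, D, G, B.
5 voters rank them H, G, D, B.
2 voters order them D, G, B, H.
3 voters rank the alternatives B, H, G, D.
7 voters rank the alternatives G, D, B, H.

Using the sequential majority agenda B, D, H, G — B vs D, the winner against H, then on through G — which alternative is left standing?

G

Round 1: B vs D — 8–21, D advances.
Round 2: D vs H — 16–13, D advances.
Round 3: D vs G — 14–15, G advances.
G survives the agenda.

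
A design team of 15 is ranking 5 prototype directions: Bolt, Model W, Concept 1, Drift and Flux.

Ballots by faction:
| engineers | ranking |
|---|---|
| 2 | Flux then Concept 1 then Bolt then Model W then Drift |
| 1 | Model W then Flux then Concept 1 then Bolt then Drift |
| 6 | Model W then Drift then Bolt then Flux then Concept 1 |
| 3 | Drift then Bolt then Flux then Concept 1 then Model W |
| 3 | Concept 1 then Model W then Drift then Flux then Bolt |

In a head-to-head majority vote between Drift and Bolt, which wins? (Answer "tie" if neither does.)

Ballots ranking Drift above Bolt: 6 + 3 + 3 = 12.
Ballots ranking Bolt above Drift: 15 − 12 = 3.
Drift wins the head-to-head 12–3.

Drift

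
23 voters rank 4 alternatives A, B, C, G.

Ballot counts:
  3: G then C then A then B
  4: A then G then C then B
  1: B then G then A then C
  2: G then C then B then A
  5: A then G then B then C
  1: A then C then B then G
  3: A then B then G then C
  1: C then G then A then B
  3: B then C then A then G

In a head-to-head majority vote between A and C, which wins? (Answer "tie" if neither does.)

A

Ballots ranking A above C: 4 + 1 + 5 + 1 + 3 = 14.
Ballots ranking C above A: 23 − 14 = 9.
A wins the head-to-head 14–9.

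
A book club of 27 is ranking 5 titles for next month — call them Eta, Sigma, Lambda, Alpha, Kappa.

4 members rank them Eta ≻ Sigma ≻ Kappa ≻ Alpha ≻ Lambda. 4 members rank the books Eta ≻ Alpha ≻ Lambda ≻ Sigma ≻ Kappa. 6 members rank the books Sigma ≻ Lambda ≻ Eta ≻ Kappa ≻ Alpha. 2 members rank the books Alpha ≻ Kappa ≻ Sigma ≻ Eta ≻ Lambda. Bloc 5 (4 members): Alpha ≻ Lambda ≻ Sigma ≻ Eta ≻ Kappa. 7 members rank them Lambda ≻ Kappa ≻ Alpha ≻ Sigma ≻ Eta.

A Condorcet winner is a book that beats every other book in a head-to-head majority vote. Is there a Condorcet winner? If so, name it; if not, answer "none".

none

Pairwise majorities:
Eta vs Sigma: Eta preferred on 4+4 = 8 ballots; Sigma wins 19–8.
Eta vs Lambda: Eta preferred on 4+4+2 = 10 ballots; Lambda wins 17–10.
Eta vs Alpha: 4+4+6 = 14 for Eta, 13 for Alpha — Eta by 14–13.
Eta vs Kappa: Eta preferred on 4+4+6+4 = 18 ballots; Eta wins 18–9.
Sigma vs Lambda: 4+6+2 = 12 for Sigma, 15 for Lambda — Lambda by 15–12.
Sigma vs Alpha: 10 to 17, Alpha.
Sigma vs Kappa: 18 to 9, Sigma.
Lambda vs Alpha: 13 to 14, Alpha.
Lambda vs Kappa: 21 to 6, Lambda.
Alpha vs Kappa: Alpha is ranked higher on 4+2+4 = 10 ballots, Kappa on 17. Kappa wins 17–10.
No book is unbeaten: Eta loses to Sigma; Sigma loses to Lambda; Lambda loses to Alpha; Alpha loses to Eta; Kappa loses to Eta. In particular Eta beats Alpha beats Sigma beats Eta is a majority cycle — no Condorcet winner exists.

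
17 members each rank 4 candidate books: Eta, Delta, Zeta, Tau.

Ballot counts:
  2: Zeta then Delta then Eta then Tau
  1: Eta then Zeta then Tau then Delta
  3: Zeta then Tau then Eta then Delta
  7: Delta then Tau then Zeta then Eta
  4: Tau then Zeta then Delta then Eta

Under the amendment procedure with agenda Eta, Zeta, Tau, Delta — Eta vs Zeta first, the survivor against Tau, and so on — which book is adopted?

Delta

Round 1: Eta vs Zeta — 1–16, Zeta advances.
Round 2: Zeta vs Tau — 6–11, Tau advances.
Round 3: Tau vs Delta — 8–9, Delta advances.
The agenda winner is Delta.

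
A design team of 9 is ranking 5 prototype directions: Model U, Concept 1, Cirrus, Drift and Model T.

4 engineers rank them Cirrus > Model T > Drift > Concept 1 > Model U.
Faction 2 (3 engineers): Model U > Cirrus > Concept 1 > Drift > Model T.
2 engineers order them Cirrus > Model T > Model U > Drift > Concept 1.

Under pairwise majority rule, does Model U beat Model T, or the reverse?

Model T

Ballots ranking Model U above Model T: 3.
Ballots ranking Model T above Model U: 9 − 3 = 6.
Model T wins the head-to-head 6–3.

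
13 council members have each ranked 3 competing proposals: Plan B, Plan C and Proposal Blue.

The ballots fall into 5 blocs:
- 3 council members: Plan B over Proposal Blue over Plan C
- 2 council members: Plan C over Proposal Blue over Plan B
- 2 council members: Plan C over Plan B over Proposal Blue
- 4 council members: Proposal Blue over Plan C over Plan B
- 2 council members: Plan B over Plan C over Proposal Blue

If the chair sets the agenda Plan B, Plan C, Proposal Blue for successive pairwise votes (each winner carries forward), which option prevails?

Round 1: Plan B vs Plan C — 5–8, Plan C advances.
Round 2: Plan C vs Proposal Blue — 6–7, Proposal Blue advances.
The agenda winner is Proposal Blue.

Proposal Blue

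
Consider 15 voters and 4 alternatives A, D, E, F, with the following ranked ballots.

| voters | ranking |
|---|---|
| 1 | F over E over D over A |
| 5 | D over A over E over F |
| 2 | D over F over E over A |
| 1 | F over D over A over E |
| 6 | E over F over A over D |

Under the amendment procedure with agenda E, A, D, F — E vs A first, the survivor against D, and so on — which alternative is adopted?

F

Round 1: E vs A — 9–6, E advances.
Round 2: E vs D — 7–8, D advances.
Round 3: D vs F — 7–8, F advances.
F survives the agenda.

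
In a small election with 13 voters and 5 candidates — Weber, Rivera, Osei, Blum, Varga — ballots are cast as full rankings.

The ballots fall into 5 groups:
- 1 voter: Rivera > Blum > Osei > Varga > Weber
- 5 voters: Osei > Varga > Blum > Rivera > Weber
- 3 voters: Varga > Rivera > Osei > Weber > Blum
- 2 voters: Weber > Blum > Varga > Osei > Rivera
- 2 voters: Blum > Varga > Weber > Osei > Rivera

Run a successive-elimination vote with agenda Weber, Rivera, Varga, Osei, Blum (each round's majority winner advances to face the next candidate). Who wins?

Round 1: Weber vs Rivera — 4–9, Rivera advances.
Round 2: Rivera vs Varga — 1–12, Varga advances.
Round 3: Varga vs Osei — 7–6, Varga advances.
Round 4: Varga vs Blum — 8–5, Varga advances.
The agenda winner is Varga.

Varga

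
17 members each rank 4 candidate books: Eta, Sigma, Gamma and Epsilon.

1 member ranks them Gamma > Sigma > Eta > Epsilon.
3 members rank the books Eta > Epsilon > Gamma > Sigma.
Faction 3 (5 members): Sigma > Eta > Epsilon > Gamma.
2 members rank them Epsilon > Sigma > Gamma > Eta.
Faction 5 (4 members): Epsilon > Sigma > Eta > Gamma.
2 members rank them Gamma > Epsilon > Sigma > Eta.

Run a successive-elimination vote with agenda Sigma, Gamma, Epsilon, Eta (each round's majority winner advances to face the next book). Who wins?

Round 1: Sigma vs Gamma — 11–6, Sigma advances.
Round 2: Sigma vs Epsilon — 6–11, Epsilon advances.
Round 3: Epsilon vs Eta — 8–9, Eta advances.
The agenda winner is Eta.

Eta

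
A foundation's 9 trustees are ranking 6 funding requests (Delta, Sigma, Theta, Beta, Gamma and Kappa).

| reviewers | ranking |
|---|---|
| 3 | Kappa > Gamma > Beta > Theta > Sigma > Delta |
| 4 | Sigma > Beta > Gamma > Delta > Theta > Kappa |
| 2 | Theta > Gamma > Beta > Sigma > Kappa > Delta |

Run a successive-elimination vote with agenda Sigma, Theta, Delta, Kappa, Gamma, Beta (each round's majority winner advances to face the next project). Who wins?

Gamma

Round 1: Sigma vs Theta — 4–5, Theta advances.
Round 2: Theta vs Delta — 5–4, Theta advances.
Round 3: Theta vs Kappa — 6–3, Theta advances.
Round 4: Theta vs Gamma — 2–7, Gamma advances.
Round 5: Gamma vs Beta — 5–4, Gamma advances.
The agenda winner is Gamma.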